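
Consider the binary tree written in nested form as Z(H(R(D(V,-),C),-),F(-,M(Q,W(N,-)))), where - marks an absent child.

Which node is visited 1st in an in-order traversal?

In-order visits the left subtree, then the node, then the right subtree.
At Z: go left to H.
  At H: go left to R.
    At R: go left to D.
      At D: go left to V.
        V is a leaf — visit V.
      Visit D.
      At D: no right child.
    Visit R.
    At R: go right to C.
      C is a leaf — visit C.
  Visit H.
  At H: no right child.
Visit Z.
At Z: go right to F.
  At F: no left child.
  Visit F.
  At F: go right to M.
    At M: go left to Q.
      Q is a leaf — visit Q.
    Visit M.
    At M: go right to W.
      At W: go left to N.
        N is a leaf — visit N.
      Visit W.
      At W: no right child.
Full in-order sequence: V, D, R, C, H, Z, F, Q, M, N, W.

V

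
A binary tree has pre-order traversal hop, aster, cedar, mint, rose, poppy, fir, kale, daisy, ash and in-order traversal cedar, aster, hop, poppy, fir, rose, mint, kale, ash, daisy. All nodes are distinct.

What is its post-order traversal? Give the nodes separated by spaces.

The first element of pre-order is the root; it splits in-order into left and right subtrees.
Root hop: left subtree has 2 nodes {cedar, aster}, right has 7 {poppy, fir, rose, mint, kale, ash, daisy}.
  Root aster: left subtree has 1 node {cedar}, right has 0 { }.
  Root mint: left subtree has 3 nodes {poppy, fir, rose}, right has 3 {kale, ash, daisy}.
    Root rose: left subtree has 2 nodes {poppy, fir}, right has 0 { }.
      Root poppy: left subtree has 0 nodes { }, right has 1 {fir}.
    Root kale: left subtree has 0 nodes { }, right has 2 {ash, daisy}.
      Root daisy: left subtree has 1 node {ash}, right has 0 { }.

cedar aster fir poppy rose ash daisy kale mint hop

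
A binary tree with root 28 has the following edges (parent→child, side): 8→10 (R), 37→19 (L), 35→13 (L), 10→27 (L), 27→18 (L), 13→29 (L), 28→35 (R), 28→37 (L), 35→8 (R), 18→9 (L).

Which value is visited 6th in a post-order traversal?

18

Post-order visits the left subtree, then the right subtree, then the node.
At 28: go left to 37.
  At 37: go left to 19.
    19 is a leaf — visit 19.
  At 37: no right child.
  Visit 37.
At 28: go right to 35.
  At 35: go left to 13.
    At 13: go left to 29.
      29 is a leaf — visit 29.
    At 13: no right child.
    Visit 13.
  At 35: go right to 8.
    At 8: no left child.
    At 8: go right to 10.
      At 10: go left to 27.
        At 27: go left to 18.
          At 18: go left to 9.
            9 is a leaf — visit 9.
          At 18: no right child.
          Visit 18.
        At 27: no right child.
        Visit 27.
      At 10: no right child.
      Visit 10.
    Visit 8.
  Visit 35.
Visit 28.
Full post-order sequence: 19, 37, 29, 13, 9, 18, 27, 10, 8, 35, 28.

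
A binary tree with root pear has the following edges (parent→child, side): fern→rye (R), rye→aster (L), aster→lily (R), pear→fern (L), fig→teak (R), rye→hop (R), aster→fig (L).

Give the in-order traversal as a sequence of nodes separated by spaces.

In-order visits the left subtree, then the node, then the right subtree.
At pear: go left to fern.
  At fern: no left child.
  Visit fern.
  At fern: go right to rye.
    At rye: go left to aster.
      At aster: go left to fig.
        At fig: no left child.
        Visit fig.
        At fig: go right to teak.
          teak is a leaf — visit teak.
      Visit aster.
      At aster: go right to lily.
        lily is a leaf — visit lily.
    Visit rye.
    At rye: go right to hop.
      hop is a leaf — visit hop.
Visit pear.
At pear: no right child.

fern fig teak aster lily rye hop pear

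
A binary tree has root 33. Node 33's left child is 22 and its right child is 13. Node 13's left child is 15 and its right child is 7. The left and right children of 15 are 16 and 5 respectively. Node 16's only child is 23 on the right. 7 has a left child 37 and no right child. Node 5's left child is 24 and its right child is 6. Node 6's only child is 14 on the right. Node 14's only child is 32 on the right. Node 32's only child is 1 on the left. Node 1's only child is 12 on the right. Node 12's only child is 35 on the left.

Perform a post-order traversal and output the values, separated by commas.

Post-order visits the left subtree, then the right subtree, then the node.
At 33: go left to 22.
  22 is a leaf — visit 22.
At 33: go right to 13.
  At 13: go left to 15.
    At 15: go left to 16.
      At 16: no left child.
      At 16: go right to 23.
        23 is a leaf — visit 23.
      Visit 16.
    At 15: go right to 5.
      At 5: go left to 24.
        24 is a leaf — visit 24.
      At 5: go right to 6.
        At 6: no left child.
        At 6: go right to 14.
          At 14: no left child.
          At 14: go right to 32.
            At 32: go left to 1.
              At 1: no left child.
              At 1: go right to 12.
                At 12: go left to 35.
                  35 is a leaf — visit 35.
                At 12: no right child.
                Visit 12.
              Visit 1.
            At 32: no right child.
            Visit 32.
          Visit 14.
        Visit 6.
      Visit 5.
    Visit 15.
  At 13: go right to 7.
    At 7: go left to 37.
      37 is a leaf — visit 37.
    At 7: no right child.
    Visit 7.
  Visit 13.
Visit 33.

22, 23, 16, 24, 35, 12, 1, 32, 14, 6, 5, 15, 37, 7, 13, 33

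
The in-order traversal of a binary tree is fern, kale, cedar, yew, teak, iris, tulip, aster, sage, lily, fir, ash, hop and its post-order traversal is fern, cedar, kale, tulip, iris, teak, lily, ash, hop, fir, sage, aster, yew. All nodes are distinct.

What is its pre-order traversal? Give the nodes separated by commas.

yew, kale, fern, cedar, aster, teak, iris, tulip, sage, fir, lily, hop, ash

The last element of post-order is the root; it splits in-order into left and right subtrees.
Root yew: left subtree has 3 nodes {fern, kale, cedar}, right has 9 {teak, iris, tulip, aster, sage, lily, fir, ash, hop}.
  Root kale: left subtree has 1 node {fern}, right has 1 {cedar}.
  Root aster: left subtree has 3 nodes {teak, iris, tulip}, right has 5 {sage, lily, fir, ash, hop}.
    Root teak: left subtree has 0 nodes { }, right has 2 {iris, tulip}.
      Root iris: left subtree has 0 nodes { }, right has 1 {tulip}.
    Root sage: left subtree has 0 nodes { }, right has 4 {lily, fir, ash, hop}.
      Root fir: left subtree has 1 node {lily}, right has 2 {ash, hop}.
        Root hop: left subtree has 1 node {ash}, right has 0 { }.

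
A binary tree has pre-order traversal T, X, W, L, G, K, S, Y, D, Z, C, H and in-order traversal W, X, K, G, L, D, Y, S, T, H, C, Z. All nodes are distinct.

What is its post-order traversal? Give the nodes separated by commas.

The first element of pre-order is the root; it splits in-order into left and right subtrees.
Root T: left subtree has 8 nodes {W, X, K, G, L, D, Y, S}, right has 3 {H, C, Z}.
  Root X: left subtree has 1 node {W}, right has 6 {K, G, L, D, Y, S}.
    Root L: left subtree has 2 nodes {K, G}, right has 3 {D, Y, S}.
      Root G: left subtree has 1 node {K}, right has 0 { }.
      Root S: left subtree has 2 nodes {D, Y}, right has 0 { }.
        Root Y: left subtree has 1 node {D}, right has 0 { }.
  Root Z: left subtree has 2 nodes {H, C}, right has 0 { }.
    Root C: left subtree has 1 node {H}, right has 0 { }.

W, K, G, D, Y, S, L, X, H, C, Z, T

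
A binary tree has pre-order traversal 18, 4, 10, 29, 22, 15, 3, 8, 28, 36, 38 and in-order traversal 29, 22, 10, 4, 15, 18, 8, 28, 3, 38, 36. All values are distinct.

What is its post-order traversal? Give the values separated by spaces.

22 29 10 15 4 28 8 38 36 3 18

The first element of pre-order is the root; it splits in-order into left and right subtrees.
Root 18: left subtree has 5 nodes {29, 22, 10, 4, 15}, right has 5 {8, 28, 3, 38, 36}.
  Root 4: left subtree has 3 nodes {29, 22, 10}, right has 1 {15}.
    Root 10: left subtree has 2 nodes {29, 22}, right has 0 { }.
      Root 29: left subtree has 0 nodes { }, right has 1 {22}.
  Root 3: left subtree has 2 nodes {8, 28}, right has 2 {38, 36}.
    Root 8: left subtree has 0 nodes { }, right has 1 {28}.
    Root 36: left subtree has 1 node {38}, right has 0 { }.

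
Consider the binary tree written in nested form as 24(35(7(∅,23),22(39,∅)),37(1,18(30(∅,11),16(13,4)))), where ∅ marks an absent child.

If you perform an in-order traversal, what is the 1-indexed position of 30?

9

In-order visits the left subtree, then the node, then the right subtree.
At 24: go left to 35.
  At 35: go left to 7.
    At 7: no left child.
    Visit 7.
    At 7: go right to 23.
      23 is a leaf — visit 23.
  Visit 35.
  At 35: go right to 22.
    At 22: go left to 39.
      39 is a leaf — visit 39.
    Visit 22.
    At 22: no right child.
Visit 24.
At 24: go right to 37.
  At 37: go left to 1.
    1 is a leaf — visit 1.
  Visit 37.
  At 37: go right to 18.
    At 18: go left to 30.
      At 30: no left child.
      Visit 30.
      At 30: go right to 11.
        11 is a leaf — visit 11.
    Visit 18.
    At 18: go right to 16.
      At 16: go left to 13.
        13 is a leaf — visit 13.
      Visit 16.
      At 16: go right to 4.
        4 is a leaf — visit 4.
Full in-order sequence: 7, 23, 35, 39, 22, 24, 1, 37, 30, 11, 18, 13, 16, 4.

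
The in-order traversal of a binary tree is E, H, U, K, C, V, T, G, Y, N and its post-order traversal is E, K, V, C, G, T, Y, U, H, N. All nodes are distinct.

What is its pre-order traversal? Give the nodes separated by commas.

The last element of post-order is the root; it splits in-order into left and right subtrees.
Root N: left subtree has 9 nodes {E, H, U, K, C, V, T, G, Y}, right has 0 { }.
  Root H: left subtree has 1 node {E}, right has 7 {U, K, C, V, T, G, Y}.
    Root U: left subtree has 0 nodes { }, right has 6 {K, C, V, T, G, Y}.
      Root Y: left subtree has 5 nodes {K, C, V, T, G}, right has 0 { }.
        Root T: left subtree has 3 nodes {K, C, V}, right has 1 {G}.
          Root C: left subtree has 1 node {K}, right has 1 {V}.

N, H, E, U, Y, T, C, K, V, G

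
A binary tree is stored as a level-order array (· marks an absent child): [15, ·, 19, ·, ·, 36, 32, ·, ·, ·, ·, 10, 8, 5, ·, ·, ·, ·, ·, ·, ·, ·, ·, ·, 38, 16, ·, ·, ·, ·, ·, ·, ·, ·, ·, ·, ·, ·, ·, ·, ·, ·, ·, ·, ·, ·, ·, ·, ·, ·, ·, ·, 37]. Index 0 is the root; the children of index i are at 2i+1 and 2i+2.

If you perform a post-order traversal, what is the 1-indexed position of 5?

Post-order visits the left subtree, then the right subtree, then the node.
At 15: no left child.
At 15: go right to 19.
  At 19: go left to 36.
    At 36: go left to 10.
      At 10: no left child.
      At 10: go right to 38.
        38 is a leaf — visit 38.
      Visit 10.
    At 36: go right to 8.
      At 8: go left to 16.
        At 16: no left child.
        At 16: go right to 37.
          37 is a leaf — visit 37.
        Visit 16.
      At 8: no right child.
      Visit 8.
    Visit 36.
  At 19: go right to 32.
    At 32: go left to 5.
      5 is a leaf — visit 5.
    At 32: no right child.
    Visit 32.
  Visit 19.
Visit 15.
Full post-order sequence: 38, 10, 37, 16, 8, 36, 5, 32, 19, 15.

7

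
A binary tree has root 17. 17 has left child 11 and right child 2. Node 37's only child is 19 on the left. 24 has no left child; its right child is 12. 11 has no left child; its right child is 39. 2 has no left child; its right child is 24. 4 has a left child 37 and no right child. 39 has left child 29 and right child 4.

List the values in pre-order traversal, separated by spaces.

17 11 39 29 4 37 19 2 24 12

Pre-order visits the node, then its left subtree, then its right subtree.
Visit 17.
At 17: go left to 11.
  Visit 11.
  At 11: no left child.
  At 11: go right to 39.
    Visit 39.
    At 39: go left to 29.
      29 is a leaf — visit 29.
    At 39: go right to 4.
      Visit 4.
      At 4: go left to 37.
        Visit 37.
        At 37: go left to 19.
          19 is a leaf — visit 19.
        At 37: no right child.
      At 4: no right child.
At 17: go right to 2.
  Visit 2.
  At 2: no left child.
  At 2: go right to 24.
    Visit 24.
    At 24: no left child.
    At 24: go right to 12.
      12 is a leaf — visit 12.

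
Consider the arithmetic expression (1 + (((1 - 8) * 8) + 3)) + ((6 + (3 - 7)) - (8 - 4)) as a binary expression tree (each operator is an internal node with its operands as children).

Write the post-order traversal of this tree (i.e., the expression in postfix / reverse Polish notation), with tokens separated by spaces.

1 1 8 - 8 * 3 + + 6 3 7 - + 8 4 - - +

Post-order on an expression tree gives postfix notation: for each operator, emit left operand, right operand, then the operator.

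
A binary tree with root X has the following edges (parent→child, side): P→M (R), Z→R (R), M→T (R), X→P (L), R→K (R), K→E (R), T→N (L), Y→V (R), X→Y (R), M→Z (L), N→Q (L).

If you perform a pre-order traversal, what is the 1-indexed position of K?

6

Pre-order visits the node, then its left subtree, then its right subtree.
Visit X.
At X: go left to P.
  Visit P.
  At P: no left child.
  At P: go right to M.
    Visit M.
    At M: go left to Z.
      Visit Z.
      At Z: no left child.
      At Z: go right to R.
        Visit R.
        At R: no left child.
        At R: go right to K.
          Visit K.
          At K: no left child.
          At K: go right to E.
            E is a leaf — visit E.
    At M: go right to T.
      Visit T.
      At T: go left to N.
        Visit N.
        At N: go left to Q.
          Q is a leaf — visit Q.
        At N: no right child.
      At T: no right child.
At X: go right to Y.
  Visit Y.
  At Y: no left child.
  At Y: go right to V.
    V is a leaf — visit V.
Full pre-order sequence: X, P, M, Z, R, K, E, T, N, Q, Y, V.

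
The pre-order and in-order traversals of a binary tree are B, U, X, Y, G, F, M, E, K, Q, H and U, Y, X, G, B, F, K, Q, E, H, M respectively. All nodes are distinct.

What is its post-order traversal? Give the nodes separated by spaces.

The first element of pre-order is the root; it splits in-order into left and right subtrees.
Root B: left subtree has 4 nodes {U, Y, X, G}, right has 6 {F, K, Q, E, H, M}.
  Root U: left subtree has 0 nodes { }, right has 3 {Y, X, G}.
    Root X: left subtree has 1 node {Y}, right has 1 {G}.
  Root F: left subtree has 0 nodes { }, right has 5 {K, Q, E, H, M}.
    Root M: left subtree has 4 nodes {K, Q, E, H}, right has 0 { }.
      Root E: left subtree has 2 nodes {K, Q}, right has 1 {H}.
        Root K: left subtree has 0 nodes { }, right has 1 {Q}.

Y G X U Q K H E M F B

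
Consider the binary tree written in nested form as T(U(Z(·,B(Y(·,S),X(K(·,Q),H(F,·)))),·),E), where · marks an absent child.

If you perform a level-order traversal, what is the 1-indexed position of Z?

4

Level-order visits nodes level by level from the root, left to right within each level.
Level 0: T
Level 1: U, E
Level 2: Z
Level 3: B
Level 4: Y, X
Level 5: S, K, H
Level 6: Q, F
Full level-order sequence: T, U, E, Z, B, Y, X, S, K, H, Q, F.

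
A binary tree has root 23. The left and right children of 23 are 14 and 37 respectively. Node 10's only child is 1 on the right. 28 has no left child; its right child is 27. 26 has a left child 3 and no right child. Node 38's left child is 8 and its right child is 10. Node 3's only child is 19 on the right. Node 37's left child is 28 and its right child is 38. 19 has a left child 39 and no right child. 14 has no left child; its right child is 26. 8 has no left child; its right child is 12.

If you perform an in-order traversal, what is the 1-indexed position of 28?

In-order visits the left subtree, then the node, then the right subtree.
At 23: go left to 14.
  At 14: no left child.
  Visit 14.
  At 14: go right to 26.
    At 26: go left to 3.
      At 3: no left child.
      Visit 3.
      At 3: go right to 19.
        At 19: go left to 39.
          39 is a leaf — visit 39.
        Visit 19.
        At 19: no right child.
    Visit 26.
    At 26: no right child.
Visit 23.
At 23: go right to 37.
  At 37: go left to 28.
    At 28: no left child.
    Visit 28.
    At 28: go right to 27.
      27 is a leaf — visit 27.
  Visit 37.
  At 37: go right to 38.
    At 38: go left to 8.
      At 8: no left child.
      Visit 8.
      At 8: go right to 12.
        12 is a leaf — visit 12.
    Visit 38.
    At 38: go right to 10.
      At 10: no left child.
      Visit 10.
      At 10: go right to 1.
        1 is a leaf — visit 1.
Full in-order sequence: 14, 3, 39, 19, 26, 23, 28, 27, 37, 8, 12, 38, 10, 1.

7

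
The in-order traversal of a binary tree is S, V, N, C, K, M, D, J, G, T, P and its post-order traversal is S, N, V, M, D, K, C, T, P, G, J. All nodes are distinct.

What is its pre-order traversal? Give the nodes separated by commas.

The last element of post-order is the root; it splits in-order into left and right subtrees.
Root J: left subtree has 7 nodes {S, V, N, C, K, M, D}, right has 3 {G, T, P}.
  Root C: left subtree has 3 nodes {S, V, N}, right has 3 {K, M, D}.
    Root V: left subtree has 1 node {S}, right has 1 {N}.
    Root K: left subtree has 0 nodes { }, right has 2 {M, D}.
      Root D: left subtree has 1 node {M}, right has 0 { }.
  Root G: left subtree has 0 nodes { }, right has 2 {T, P}.
    Root P: left subtree has 1 node {T}, right has 0 { }.

J, C, V, S, N, K, D, M, G, P, T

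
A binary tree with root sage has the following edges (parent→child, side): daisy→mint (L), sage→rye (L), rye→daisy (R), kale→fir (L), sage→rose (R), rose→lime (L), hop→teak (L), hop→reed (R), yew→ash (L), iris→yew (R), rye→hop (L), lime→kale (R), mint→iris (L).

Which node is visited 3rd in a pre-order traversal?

hop

Pre-order visits the node, then its left subtree, then its right subtree.
Visit sage.
At sage: go left to rye.
  Visit rye.
  At rye: go left to hop.
    Visit hop.
    At hop: go left to teak.
      teak is a leaf — visit teak.
    At hop: go right to reed.
      reed is a leaf — visit reed.
  At rye: go right to daisy.
    Visit daisy.
    At daisy: go left to mint.
      Visit mint.
      At mint: go left to iris.
        Visit iris.
        At iris: no left child.
        At iris: go right to yew.
          Visit yew.
          At yew: go left to ash.
            ash is a leaf — visit ash.
          At yew: no right child.
      At mint: no right child.
    At daisy: no right child.
At sage: go right to rose.
  Visit rose.
  At rose: go left to lime.
    Visit lime.
    At lime: no left child.
    At lime: go right to kale.
      Visit kale.
      At kale: go left to fir.
        fir is a leaf — visit fir.
      At kale: no right child.
  At rose: no right child.
Full pre-order sequence: sage, rye, hop, teak, reed, daisy, mint, iris, yew, ash, rose, lime, kale, fir.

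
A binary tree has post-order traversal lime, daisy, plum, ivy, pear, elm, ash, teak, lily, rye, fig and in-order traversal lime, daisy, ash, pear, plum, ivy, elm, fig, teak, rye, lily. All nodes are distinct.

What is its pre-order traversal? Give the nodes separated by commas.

fig, ash, daisy, lime, elm, pear, ivy, plum, rye, teak, lily

The last element of post-order is the root; it splits in-order into left and right subtrees.
Root fig: left subtree has 7 nodes {lime, daisy, ash, pear, plum, ivy, elm}, right has 3 {teak, rye, lily}.
  Root ash: left subtree has 2 nodes {lime, daisy}, right has 4 {pear, plum, ivy, elm}.
    Root daisy: left subtree has 1 node {lime}, right has 0 { }.
    Root elm: left subtree has 3 nodes {pear, plum, ivy}, right has 0 { }.
      Root pear: left subtree has 0 nodes { }, right has 2 {plum, ivy}.
        Root ivy: left subtree has 1 node {plum}, right has 0 { }.
  Root rye: left subtree has 1 node {teak}, right has 1 {lily}.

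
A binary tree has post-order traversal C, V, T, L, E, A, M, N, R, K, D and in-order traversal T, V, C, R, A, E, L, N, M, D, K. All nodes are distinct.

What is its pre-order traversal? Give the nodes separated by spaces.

The last element of post-order is the root; it splits in-order into left and right subtrees.
Root D: left subtree has 9 nodes {T, V, C, R, A, E, L, N, M}, right has 1 {K}.
  Root R: left subtree has 3 nodes {T, V, C}, right has 5 {A, E, L, N, M}.
    Root T: left subtree has 0 nodes { }, right has 2 {V, C}.
      Root V: left subtree has 0 nodes { }, right has 1 {C}.
    Root N: left subtree has 3 nodes {A, E, L}, right has 1 {M}.
      Root A: left subtree has 0 nodes { }, right has 2 {E, L}.
        Root E: left subtree has 0 nodes { }, right has 1 {L}.

D R T V C N A E L M K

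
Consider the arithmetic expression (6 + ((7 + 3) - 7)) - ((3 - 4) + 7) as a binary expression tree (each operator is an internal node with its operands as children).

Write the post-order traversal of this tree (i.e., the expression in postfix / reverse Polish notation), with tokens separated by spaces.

Post-order on an expression tree gives postfix notation: for each operator, emit left operand, right operand, then the operator.

6 7 3 + 7 - + 3 4 - 7 + -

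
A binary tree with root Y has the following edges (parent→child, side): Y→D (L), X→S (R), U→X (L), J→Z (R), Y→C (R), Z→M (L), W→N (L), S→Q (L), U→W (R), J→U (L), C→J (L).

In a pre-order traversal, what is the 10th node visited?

N

Pre-order visits the node, then its left subtree, then its right subtree.
Visit Y.
At Y: go left to D.
  D is a leaf — visit D.
At Y: go right to C.
  Visit C.
  At C: go left to J.
    Visit J.
    At J: go left to U.
      Visit U.
      At U: go left to X.
        Visit X.
        At X: no left child.
        At X: go right to S.
          Visit S.
          At S: go left to Q.
            Q is a leaf — visit Q.
          At S: no right child.
      At U: go right to W.
        Visit W.
        At W: go left to N.
          N is a leaf — visit N.
        At W: no right child.
    At J: go right to Z.
      Visit Z.
      At Z: go left to M.
        M is a leaf — visit M.
      At Z: no right child.
  At C: no right child.
Full pre-order sequence: Y, D, C, J, U, X, S, Q, W, N, Z, M.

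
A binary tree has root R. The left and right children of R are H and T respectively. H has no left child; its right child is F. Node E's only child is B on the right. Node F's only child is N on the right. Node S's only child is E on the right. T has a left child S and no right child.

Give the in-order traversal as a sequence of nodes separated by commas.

H, F, N, R, S, E, B, T

In-order visits the left subtree, then the node, then the right subtree.
At R: go left to H.
  At H: no left child.
  Visit H.
  At H: go right to F.
    At F: no left child.
    Visit F.
    At F: go right to N.
      N is a leaf — visit N.
Visit R.
At R: go right to T.
  At T: go left to S.
    At S: no left child.
    Visit S.
    At S: go right to E.
      At E: no left child.
      Visit E.
      At E: go right to B.
        B is a leaf — visit B.
  Visit T.
  At T: no right child.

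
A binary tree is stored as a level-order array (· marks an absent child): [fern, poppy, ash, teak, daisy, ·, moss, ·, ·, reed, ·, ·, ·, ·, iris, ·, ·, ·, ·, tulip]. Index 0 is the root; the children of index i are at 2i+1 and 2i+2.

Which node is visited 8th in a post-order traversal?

Post-order visits the left subtree, then the right subtree, then the node.
At fern: go left to poppy.
  At poppy: go left to teak.
    teak is a leaf — visit teak.
  At poppy: go right to daisy.
    At daisy: go left to reed.
      At reed: go left to tulip.
        tulip is a leaf — visit tulip.
      At reed: no right child.
      Visit reed.
    At daisy: no right child.
    Visit daisy.
  Visit poppy.
At fern: go right to ash.
  At ash: no left child.
  At ash: go right to moss.
    At moss: no left child.
    At moss: go right to iris.
      iris is a leaf — visit iris.
    Visit moss.
  Visit ash.
Visit fern.
Full post-order sequence: teak, tulip, reed, daisy, poppy, iris, moss, ash, fern.

ash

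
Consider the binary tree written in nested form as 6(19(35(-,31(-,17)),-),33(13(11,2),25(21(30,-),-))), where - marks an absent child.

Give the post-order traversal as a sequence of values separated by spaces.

17 31 35 19 11 2 13 30 21 25 33 6

Post-order visits the left subtree, then the right subtree, then the node.
At 6: go left to 19.
  At 19: go left to 35.
    At 35: no left child.
    At 35: go right to 31.
      At 31: no left child.
      At 31: go right to 17.
        17 is a leaf — visit 17.
      Visit 31.
    Visit 35.
  At 19: no right child.
  Visit 19.
At 6: go right to 33.
  At 33: go left to 13.
    At 13: go left to 11.
      11 is a leaf — visit 11.
    At 13: go right to 2.
      2 is a leaf — visit 2.
    Visit 13.
  At 33: go right to 25.
    At 25: go left to 21.
      At 21: go left to 30.
        30 is a leaf — visit 30.
      At 21: no right child.
      Visit 21.
    At 25: no right child.
    Visit 25.
  Visit 33.
Visit 6.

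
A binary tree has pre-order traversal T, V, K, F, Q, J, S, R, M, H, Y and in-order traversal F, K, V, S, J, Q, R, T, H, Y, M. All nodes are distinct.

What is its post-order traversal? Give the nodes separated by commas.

F, K, S, J, R, Q, V, Y, H, M, T

The first element of pre-order is the root; it splits in-order into left and right subtrees.
Root T: left subtree has 7 nodes {F, K, V, S, J, Q, R}, right has 3 {H, Y, M}.
  Root V: left subtree has 2 nodes {F, K}, right has 4 {S, J, Q, R}.
    Root K: left subtree has 1 node {F}, right has 0 { }.
    Root Q: left subtree has 2 nodes {S, J}, right has 1 {R}.
      Root J: left subtree has 1 node {S}, right has 0 { }.
  Root M: left subtree has 2 nodes {H, Y}, right has 0 { }.
    Root H: left subtree has 0 nodes { }, right has 1 {Y}.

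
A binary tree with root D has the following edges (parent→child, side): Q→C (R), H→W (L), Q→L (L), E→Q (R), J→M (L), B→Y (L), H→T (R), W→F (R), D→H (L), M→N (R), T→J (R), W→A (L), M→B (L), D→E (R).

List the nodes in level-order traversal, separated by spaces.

D H E W T Q A F J L C M B N Y

Level-order visits nodes level by level from the root, left to right within each level.
Level 0: D
Level 1: H, E
Level 2: W, T, Q
Level 3: A, F, J, L, C
Level 4: M
Level 5: B, N
Level 6: Y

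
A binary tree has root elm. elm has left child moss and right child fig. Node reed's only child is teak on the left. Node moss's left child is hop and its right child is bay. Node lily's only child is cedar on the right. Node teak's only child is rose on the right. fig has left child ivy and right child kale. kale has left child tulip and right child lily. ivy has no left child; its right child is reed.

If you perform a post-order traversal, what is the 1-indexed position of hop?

1

Post-order visits the left subtree, then the right subtree, then the node.
At elm: go left to moss.
  At moss: go left to hop.
    hop is a leaf — visit hop.
  At moss: go right to bay.
    bay is a leaf — visit bay.
  Visit moss.
At elm: go right to fig.
  At fig: go left to ivy.
    At ivy: no left child.
    At ivy: go right to reed.
      At reed: go left to teak.
        At teak: no left child.
        At teak: go right to rose.
          rose is a leaf — visit rose.
        Visit teak.
      At reed: no right child.
      Visit reed.
    Visit ivy.
  At fig: go right to kale.
    At kale: go left to tulip.
      tulip is a leaf — visit tulip.
    At kale: go right to lily.
      At lily: no left child.
      At lily: go right to cedar.
        cedar is a leaf — visit cedar.
      Visit lily.
    Visit kale.
  Visit fig.
Visit elm.
Full post-order sequence: hop, bay, moss, rose, teak, reed, ivy, tulip, cedar, lily, kale, fig, elm.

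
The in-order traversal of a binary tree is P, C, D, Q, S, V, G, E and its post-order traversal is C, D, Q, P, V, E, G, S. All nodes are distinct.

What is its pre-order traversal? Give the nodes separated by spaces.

S P Q D C G V E

The last element of post-order is the root; it splits in-order into left and right subtrees.
Root S: left subtree has 4 nodes {P, C, D, Q}, right has 3 {V, G, E}.
  Root P: left subtree has 0 nodes { }, right has 3 {C, D, Q}.
    Root Q: left subtree has 2 nodes {C, D}, right has 0 { }.
      Root D: left subtree has 1 node {C}, right has 0 { }.
  Root G: left subtree has 1 node {V}, right has 1 {E}.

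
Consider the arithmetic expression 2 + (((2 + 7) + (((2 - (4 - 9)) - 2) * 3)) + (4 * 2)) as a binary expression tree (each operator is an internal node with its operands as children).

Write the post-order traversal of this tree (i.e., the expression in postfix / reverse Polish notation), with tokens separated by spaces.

Post-order on an expression tree gives postfix notation: for each operator, emit left operand, right operand, then the operator.

2 2 7 + 2 4 9 - - 2 - 3 * + 4 2 * + +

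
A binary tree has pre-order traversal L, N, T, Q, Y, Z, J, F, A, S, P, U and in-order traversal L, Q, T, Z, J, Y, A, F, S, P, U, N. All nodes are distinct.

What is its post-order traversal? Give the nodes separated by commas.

Q, J, Z, A, U, P, S, F, Y, T, N, L

The first element of pre-order is the root; it splits in-order into left and right subtrees.
Root L: left subtree has 0 nodes { }, right has 11 {Q, T, Z, J, Y, A, F, S, P, U, N}.
  Root N: left subtree has 10 nodes {Q, T, Z, J, Y, A, F, S, P, U}, right has 0 { }.
    Root T: left subtree has 1 node {Q}, right has 8 {Z, J, Y, A, F, S, P, U}.
      Root Y: left subtree has 2 nodes {Z, J}, right has 5 {A, F, S, P, U}.
        Root Z: left subtree has 0 nodes { }, right has 1 {J}.
        Root F: left subtree has 1 node {A}, right has 3 {S, P, U}.
          Root S: left subtree has 0 nodes { }, right has 2 {P, U}.
            Root P: left subtree has 0 nodes { }, right has 1 {U}.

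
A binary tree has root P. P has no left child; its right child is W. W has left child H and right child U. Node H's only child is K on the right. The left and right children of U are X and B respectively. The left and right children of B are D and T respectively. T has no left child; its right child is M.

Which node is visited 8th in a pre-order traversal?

Pre-order visits the node, then its left subtree, then its right subtree.
Visit P.
At P: no left child.
At P: go right to W.
  Visit W.
  At W: go left to H.
    Visit H.
    At H: no left child.
    At H: go right to K.
      K is a leaf — visit K.
  At W: go right to U.
    Visit U.
    At U: go left to X.
      X is a leaf — visit X.
    At U: go right to B.
      Visit B.
      At B: go left to D.
        D is a leaf — visit D.
      At B: go right to T.
        Visit T.
        At T: no left child.
        At T: go right to M.
          M is a leaf — visit M.
Full pre-order sequence: P, W, H, K, U, X, B, D, T, M.

D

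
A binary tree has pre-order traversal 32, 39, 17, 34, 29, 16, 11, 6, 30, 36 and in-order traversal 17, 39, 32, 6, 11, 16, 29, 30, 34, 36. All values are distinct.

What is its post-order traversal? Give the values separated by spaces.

The first element of pre-order is the root; it splits in-order into left and right subtrees.
Root 32: left subtree has 2 nodes {17, 39}, right has 7 {6, 11, 16, 29, 30, 34, 36}.
  Root 39: left subtree has 1 node {17}, right has 0 { }.
  Root 34: left subtree has 5 nodes {6, 11, 16, 29, 30}, right has 1 {36}.
    Root 29: left subtree has 3 nodes {6, 11, 16}, right has 1 {30}.
      Root 16: left subtree has 2 nodes {6, 11}, right has 0 { }.
        Root 11: left subtree has 1 node {6}, right has 0 { }.

17 39 6 11 16 30 29 36 34 32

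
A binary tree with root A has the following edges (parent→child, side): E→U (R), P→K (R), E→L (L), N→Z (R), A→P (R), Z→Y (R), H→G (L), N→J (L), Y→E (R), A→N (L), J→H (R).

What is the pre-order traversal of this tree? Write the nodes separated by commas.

Pre-order visits the node, then its left subtree, then its right subtree.
Visit A.
At A: go left to N.
  Visit N.
  At N: go left to J.
    Visit J.
    At J: no left child.
    At J: go right to H.
      Visit H.
      At H: go left to G.
        G is a leaf — visit G.
      At H: no right child.
  At N: go right to Z.
    Visit Z.
    At Z: no left child.
    At Z: go right to Y.
      Visit Y.
      At Y: no left child.
      At Y: go right to E.
        Visit E.
        At E: go left to L.
          L is a leaf — visit L.
        At E: go right to U.
          U is a leaf — visit U.
At A: go right to P.
  Visit P.
  At P: no left child.
  At P: go right to K.
    K is a leaf — visit K.

A, N, J, H, G, Z, Y, E, L, U, P, K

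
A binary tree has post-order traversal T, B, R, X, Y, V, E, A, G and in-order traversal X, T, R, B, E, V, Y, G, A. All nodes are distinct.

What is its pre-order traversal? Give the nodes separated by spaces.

The last element of post-order is the root; it splits in-order into left and right subtrees.
Root G: left subtree has 7 nodes {X, T, R, B, E, V, Y}, right has 1 {A}.
  Root E: left subtree has 4 nodes {X, T, R, B}, right has 2 {V, Y}.
    Root X: left subtree has 0 nodes { }, right has 3 {T, R, B}.
      Root R: left subtree has 1 node {T}, right has 1 {B}.
    Root V: left subtree has 0 nodes { }, right has 1 {Y}.

G E X R T B V Y A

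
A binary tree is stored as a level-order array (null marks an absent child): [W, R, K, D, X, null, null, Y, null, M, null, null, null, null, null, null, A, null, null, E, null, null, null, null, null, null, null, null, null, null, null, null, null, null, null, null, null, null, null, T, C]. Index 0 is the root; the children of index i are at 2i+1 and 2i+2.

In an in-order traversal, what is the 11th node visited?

In-order visits the left subtree, then the node, then the right subtree.
At W: go left to R.
  At R: go left to D.
    At D: go left to Y.
      At Y: no left child.
      Visit Y.
      At Y: go right to A.
        A is a leaf — visit A.
    Visit D.
    At D: no right child.
  Visit R.
  At R: go right to X.
    At X: go left to M.
      At M: go left to E.
        At E: go left to T.
          T is a leaf — visit T.
        Visit E.
        At E: go right to C.
          C is a leaf — visit C.
      Visit M.
      At M: no right child.
    Visit X.
    At X: no right child.
Visit W.
At W: go right to K.
  K is a leaf — visit K.
Full in-order sequence: Y, A, D, R, T, E, C, M, X, W, K.

K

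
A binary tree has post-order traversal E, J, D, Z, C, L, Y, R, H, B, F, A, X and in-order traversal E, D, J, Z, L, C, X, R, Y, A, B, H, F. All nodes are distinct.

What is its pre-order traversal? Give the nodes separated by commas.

The last element of post-order is the root; it splits in-order into left and right subtrees.
Root X: left subtree has 6 nodes {E, D, J, Z, L, C}, right has 6 {R, Y, A, B, H, F}.
  Root L: left subtree has 4 nodes {E, D, J, Z}, right has 1 {C}.
    Root Z: left subtree has 3 nodes {E, D, J}, right has 0 { }.
      Root D: left subtree has 1 node {E}, right has 1 {J}.
  Root A: left subtree has 2 nodes {R, Y}, right has 3 {B, H, F}.
    Root R: left subtree has 0 nodes { }, right has 1 {Y}.
    Root F: left subtree has 2 nodes {B, H}, right has 0 { }.
      Root B: left subtree has 0 nodes { }, right has 1 {H}.

X, L, Z, D, E, J, C, A, R, Y, F, B, H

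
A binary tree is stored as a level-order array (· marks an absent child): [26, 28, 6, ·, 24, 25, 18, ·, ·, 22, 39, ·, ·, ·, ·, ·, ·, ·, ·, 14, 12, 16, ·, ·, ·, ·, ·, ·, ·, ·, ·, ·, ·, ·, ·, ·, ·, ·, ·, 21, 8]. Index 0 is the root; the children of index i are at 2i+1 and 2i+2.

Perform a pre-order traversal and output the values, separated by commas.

Pre-order visits the node, then its left subtree, then its right subtree.
Visit 26.
At 26: go left to 28.
  Visit 28.
  At 28: no left child.
  At 28: go right to 24.
    Visit 24.
    At 24: go left to 22.
      Visit 22.
      At 22: go left to 14.
        Visit 14.
        At 14: go left to 21.
          21 is a leaf — visit 21.
        At 14: go right to 8.
          8 is a leaf — visit 8.
      At 22: go right to 12.
        12 is a leaf — visit 12.
    At 24: go right to 39.
      Visit 39.
      At 39: go left to 16.
        16 is a leaf — visit 16.
      At 39: no right child.
At 26: go right to 6.
  Visit 6.
  At 6: go left to 25.
    25 is a leaf — visit 25.
  At 6: go right to 18.
    18 is a leaf — visit 18.

26, 28, 24, 22, 14, 21, 8, 12, 39, 16, 6, 25, 18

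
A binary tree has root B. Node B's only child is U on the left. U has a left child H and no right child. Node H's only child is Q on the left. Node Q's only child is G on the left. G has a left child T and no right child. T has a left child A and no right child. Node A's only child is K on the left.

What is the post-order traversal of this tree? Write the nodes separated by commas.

Post-order visits the left subtree, then the right subtree, then the node.
At B: go left to U.
  At U: go left to H.
    At H: go left to Q.
      At Q: go left to G.
        At G: go left to T.
          At T: go left to A.
            At A: go left to K.
              K is a leaf — visit K.
            At A: no right child.
            Visit A.
          At T: no right child.
          Visit T.
        At G: no right child.
        Visit G.
      At Q: no right child.
      Visit Q.
    At H: no right child.
    Visit H.
  At U: no right child.
  Visit U.
At B: no right child.
Visit B.

K, A, T, G, Q, H, U, B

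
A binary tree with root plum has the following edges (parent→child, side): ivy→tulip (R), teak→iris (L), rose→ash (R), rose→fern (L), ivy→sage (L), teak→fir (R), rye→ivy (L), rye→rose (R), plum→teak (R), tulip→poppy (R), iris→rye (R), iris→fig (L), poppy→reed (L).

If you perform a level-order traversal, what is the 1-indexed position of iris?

Level-order visits nodes level by level from the root, left to right within each level.
Level 0: plum
Level 1: teak
Level 2: iris, fir
Level 3: fig, rye
Level 4: ivy, rose
Level 5: sage, tulip, fern, ash
Level 6: poppy
Level 7: reed
Full level-order sequence: plum, teak, iris, fir, fig, rye, ivy, rose, sage, tulip, fern, ash, poppy, reed.

3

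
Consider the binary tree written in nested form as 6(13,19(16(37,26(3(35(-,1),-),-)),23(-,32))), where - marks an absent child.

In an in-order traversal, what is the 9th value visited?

In-order visits the left subtree, then the node, then the right subtree.
At 6: go left to 13.
  13 is a leaf — visit 13.
Visit 6.
At 6: go right to 19.
  At 19: go left to 16.
    At 16: go left to 37.
      37 is a leaf — visit 37.
    Visit 16.
    At 16: go right to 26.
      At 26: go left to 3.
        At 3: go left to 35.
          At 35: no left child.
          Visit 35.
          At 35: go right to 1.
            1 is a leaf — visit 1.
        Visit 3.
        At 3: no right child.
      Visit 26.
      At 26: no right child.
  Visit 19.
  At 19: go right to 23.
    At 23: no left child.
    Visit 23.
    At 23: go right to 32.
      32 is a leaf — visit 32.
Full in-order sequence: 13, 6, 37, 16, 35, 1, 3, 26, 19, 23, 32.

19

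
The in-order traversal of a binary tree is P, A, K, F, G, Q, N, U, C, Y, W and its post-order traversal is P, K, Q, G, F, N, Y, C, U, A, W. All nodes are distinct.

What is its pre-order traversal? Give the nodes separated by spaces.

The last element of post-order is the root; it splits in-order into left and right subtrees.
Root W: left subtree has 10 nodes {P, A, K, F, G, Q, N, U, C, Y}, right has 0 { }.
  Root A: left subtree has 1 node {P}, right has 8 {K, F, G, Q, N, U, C, Y}.
    Root U: left subtree has 5 nodes {K, F, G, Q, N}, right has 2 {C, Y}.
      Root N: left subtree has 4 nodes {K, F, G, Q}, right has 0 { }.
        Root F: left subtree has 1 node {K}, right has 2 {G, Q}.
          Root G: left subtree has 0 nodes { }, right has 1 {Q}.
      Root C: left subtree has 0 nodes { }, right has 1 {Y}.

W A P U N F K G Q C Y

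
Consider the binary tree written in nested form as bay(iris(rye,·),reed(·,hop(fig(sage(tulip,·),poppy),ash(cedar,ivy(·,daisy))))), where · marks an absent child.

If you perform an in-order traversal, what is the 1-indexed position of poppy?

8

In-order visits the left subtree, then the node, then the right subtree.
At bay: go left to iris.
  At iris: go left to rye.
    rye is a leaf — visit rye.
  Visit iris.
  At iris: no right child.
Visit bay.
At bay: go right to reed.
  At reed: no left child.
  Visit reed.
  At reed: go right to hop.
    At hop: go left to fig.
      At fig: go left to sage.
        At sage: go left to tulip.
          tulip is a leaf — visit tulip.
        Visit sage.
        At sage: no right child.
      Visit fig.
      At fig: go right to poppy.
        poppy is a leaf — visit poppy.
    Visit hop.
    At hop: go right to ash.
      At ash: go left to cedar.
        cedar is a leaf — visit cedar.
      Visit ash.
      At ash: go right to ivy.
        At ivy: no left child.
        Visit ivy.
        At ivy: go right to daisy.
          daisy is a leaf — visit daisy.
Full in-order sequence: rye, iris, bay, reed, tulip, sage, fig, poppy, hop, cedar, ash, ivy, daisy.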